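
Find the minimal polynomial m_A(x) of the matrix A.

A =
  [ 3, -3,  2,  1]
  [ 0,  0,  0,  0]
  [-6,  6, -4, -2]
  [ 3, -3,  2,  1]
x^2

The characteristic polynomial is χ_A(x) = x^4, so the eigenvalues are known. The minimal polynomial is
  m_A(x) = Π_λ (x − λ)^{k_λ}
where k_λ is the size of the *largest* Jordan block for λ (equivalently, the smallest k with (A − λI)^k v = 0 for every generalised eigenvector v of λ).

  λ = 0: largest Jordan block has size 2, contributing (x − 0)^2

So m_A(x) = x^2 = x^2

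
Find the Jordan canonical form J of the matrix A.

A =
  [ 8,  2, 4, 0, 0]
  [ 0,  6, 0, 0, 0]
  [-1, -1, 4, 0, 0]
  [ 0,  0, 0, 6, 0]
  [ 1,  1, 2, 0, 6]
J_2(6) ⊕ J_1(6) ⊕ J_1(6) ⊕ J_1(6)

The characteristic polynomial is
  det(x·I − A) = x^5 - 30*x^4 + 360*x^3 - 2160*x^2 + 6480*x - 7776 = (x - 6)^5

Eigenvalues and multiplicities (the geometric multiplicity of λ is n − rank(A − λI), which equals the number of Jordan blocks for λ):
  λ = 6: algebraic multiplicity = 5, geometric multiplicity = 4

Determining the block sizes for each eigenvalue:
  λ = 6: 4 blocks summing to 5 forces exactly one block of size 2 and the rest size 1 → block sizes [2, 1, 1, 1]

Assembling the blocks gives a Jordan form
J =
  [6, 1, 0, 0, 0]
  [0, 6, 0, 0, 0]
  [0, 0, 6, 0, 0]
  [0, 0, 0, 6, 0]
  [0, 0, 0, 0, 6]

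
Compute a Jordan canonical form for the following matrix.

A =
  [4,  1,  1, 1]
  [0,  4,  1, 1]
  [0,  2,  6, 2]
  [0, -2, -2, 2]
J_3(4) ⊕ J_1(4)

The characteristic polynomial is
  det(x·I − A) = x^4 - 16*x^3 + 96*x^2 - 256*x + 256 = (x - 4)^4

Eigenvalues and multiplicities (the geometric multiplicity of λ is n − rank(A − λI), which equals the number of Jordan blocks for λ):
  λ = 4: algebraic multiplicity = 4, geometric multiplicity = 2

Determining the block sizes for each eigenvalue:
  λ = 4: with am = 4 and gm = 2, the partition is not yet determined (e.g. several partitions of 4 into 2 parts exist). Let N = A − (4)·I. Computing rank(N^1) = 2, rank(N^2) = 1, rank(N^3) = 0; the number of blocks of size ≥ j is rank(N^{j−1}) − rank(N^j), giving [2, 1, 1]. So we have 1 block(s) of size 3, 1 block(s) of size 1 → block sizes [3, 1]

Assembling the blocks gives a Jordan form
J =
  [4, 1, 0, 0]
  [0, 4, 1, 0]
  [0, 0, 4, 0]
  [0, 0, 0, 4]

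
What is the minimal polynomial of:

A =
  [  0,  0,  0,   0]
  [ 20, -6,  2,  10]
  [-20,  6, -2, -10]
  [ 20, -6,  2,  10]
x^2 - 2*x

The characteristic polynomial is χ_A(x) = x^3*(x - 2), so the eigenvalues are known. The minimal polynomial is
  m_A(x) = Π_λ (x − λ)^{k_λ}
where k_λ is the size of the *largest* Jordan block for λ (equivalently, the smallest k with (A − λI)^k v = 0 for every generalised eigenvector v of λ).

  λ = 0: largest Jordan block has size 1, contributing (x − 0)
  λ = 2: largest Jordan block has size 1, contributing (x − 2)

So m_A(x) = x*(x - 2) = x^2 - 2*x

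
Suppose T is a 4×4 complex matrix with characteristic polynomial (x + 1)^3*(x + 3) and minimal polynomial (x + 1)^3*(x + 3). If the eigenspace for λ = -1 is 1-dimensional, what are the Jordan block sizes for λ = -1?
Block sizes for λ = -1: [3]

Step 1 — from the characteristic polynomial, algebraic multiplicity of λ = -1 is 3. From dim ker(T − (-1)·I) = 1, there are exactly 1 Jordan blocks for λ = -1.
Step 2 — from the minimal polynomial, the factor (x + 1)^3 tells us the largest block for λ = -1 has size 3.
Step 3 — with total size 3, 1 blocks, and largest block 3, the block sizes (in nonincreasing order) are [3].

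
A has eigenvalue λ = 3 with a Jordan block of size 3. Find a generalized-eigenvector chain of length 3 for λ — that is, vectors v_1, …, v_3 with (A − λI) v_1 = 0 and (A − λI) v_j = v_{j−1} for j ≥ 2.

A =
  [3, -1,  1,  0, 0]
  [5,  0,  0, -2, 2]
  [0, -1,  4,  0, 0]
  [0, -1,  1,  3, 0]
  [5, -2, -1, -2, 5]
A Jordan chain for λ = 3 of length 3:
v_1 = (-5, -5, -5, -5, 0)ᵀ
v_2 = (0, 5, 0, 0, 5)ᵀ
v_3 = (1, 0, 0, 0, 0)ᵀ

Let N = A − (3)·I. We want v_3 with N^3 v_3 = 0 but N^2 v_3 ≠ 0; then v_{j-1} := N · v_j for j = 3, …, 2.

Pick v_3 = (1, 0, 0, 0, 0)ᵀ.
Then v_2 = N · v_3 = (0, 5, 0, 0, 5)ᵀ.
Then v_1 = N · v_2 = (-5, -5, -5, -5, 0)ᵀ.

Sanity check: (A − (3)·I) v_1 = (0, 0, 0, 0, 0)ᵀ = 0. ✓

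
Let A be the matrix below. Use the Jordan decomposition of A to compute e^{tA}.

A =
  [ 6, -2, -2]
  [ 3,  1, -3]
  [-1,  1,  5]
e^{tA} =
  [2*t*exp(4*t) + exp(4*t), -2*t*exp(4*t), -2*t*exp(4*t)]
  [3*t*exp(4*t), -3*t*exp(4*t) + exp(4*t), -3*t*exp(4*t)]
  [-t*exp(4*t), t*exp(4*t), t*exp(4*t) + exp(4*t)]

Strategy: write A = P · J · P⁻¹ where J is a Jordan canonical form, so e^{tA} = P · e^{tJ} · P⁻¹, and e^{tJ} can be computed block-by-block.

A has Jordan form
J =
  [4, 1, 0]
  [0, 4, 0]
  [0, 0, 4]
(up to reordering of blocks).

Per-block formulas:
  For a 2×2 Jordan block J_2(4): exp(t · J_2(4)) = e^(4t)·(I + t·N), where N is the 2×2 nilpotent shift.
  For a 1×1 block at λ = 4: exp(t · [4]) = [e^(4t)].

After assembling e^{tJ} and conjugating by P, we get:

e^{tA} =
  [2*t*exp(4*t) + exp(4*t), -2*t*exp(4*t), -2*t*exp(4*t)]
  [3*t*exp(4*t), -3*t*exp(4*t) + exp(4*t), -3*t*exp(4*t)]
  [-t*exp(4*t), t*exp(4*t), t*exp(4*t) + exp(4*t)]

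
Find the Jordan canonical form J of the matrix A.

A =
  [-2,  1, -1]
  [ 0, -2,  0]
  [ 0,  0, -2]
J_2(-2) ⊕ J_1(-2)

The characteristic polynomial is
  det(x·I − A) = x^3 + 6*x^2 + 12*x + 8 = (x + 2)^3

Eigenvalues and multiplicities (the geometric multiplicity of λ is n − rank(A − λI), which equals the number of Jordan blocks for λ):
  λ = -2: algebraic multiplicity = 3, geometric multiplicity = 2

Determining the block sizes for each eigenvalue:
  λ = -2: 2 blocks summing to 3 forces exactly one block of size 2 and the rest size 1 → block sizes [2, 1]

Assembling the blocks gives a Jordan form
J =
  [-2,  1,  0]
  [ 0, -2,  0]
  [ 0,  0, -2]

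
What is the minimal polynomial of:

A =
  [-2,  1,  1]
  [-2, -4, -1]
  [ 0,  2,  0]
x^3 + 6*x^2 + 12*x + 8

The characteristic polynomial is χ_A(x) = (x + 2)^3, so the eigenvalues are known. The minimal polynomial is
  m_A(x) = Π_λ (x − λ)^{k_λ}
where k_λ is the size of the *largest* Jordan block for λ (equivalently, the smallest k with (A − λI)^k v = 0 for every generalised eigenvector v of λ).

  λ = -2: largest Jordan block has size 3, contributing (x + 2)^3

So m_A(x) = (x + 2)^3 = x^3 + 6*x^2 + 12*x + 8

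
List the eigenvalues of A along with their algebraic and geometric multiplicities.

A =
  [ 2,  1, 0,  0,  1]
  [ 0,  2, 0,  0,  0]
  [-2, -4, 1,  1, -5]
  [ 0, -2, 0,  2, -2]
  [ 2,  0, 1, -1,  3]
λ = 2: alg = 5, geom = 3

Step 1 — factor the characteristic polynomial to read off the algebraic multiplicities:
  χ_A(x) = (x - 2)^5

Step 2 — compute geometric multiplicities via the rank-nullity identity g(λ) = n − rank(A − λI):
  rank(A − (2)·I) = 2, so dim ker(A − (2)·I) = n − 2 = 3

Summary:
  λ = 2: algebraic multiplicity = 5, geometric multiplicity = 3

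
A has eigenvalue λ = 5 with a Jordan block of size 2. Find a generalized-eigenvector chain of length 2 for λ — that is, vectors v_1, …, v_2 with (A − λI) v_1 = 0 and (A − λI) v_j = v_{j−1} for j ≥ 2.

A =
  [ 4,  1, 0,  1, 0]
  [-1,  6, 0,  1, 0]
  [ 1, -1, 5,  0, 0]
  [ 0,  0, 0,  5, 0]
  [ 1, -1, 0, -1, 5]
A Jordan chain for λ = 5 of length 2:
v_1 = (-1, -1, 1, 0, 1)ᵀ
v_2 = (1, 0, 0, 0, 0)ᵀ

Let N = A − (5)·I. We want v_2 with N^2 v_2 = 0 but N^1 v_2 ≠ 0; then v_{j-1} := N · v_j for j = 2, …, 2.

Pick v_2 = (1, 0, 0, 0, 0)ᵀ.
Then v_1 = N · v_2 = (-1, -1, 1, 0, 1)ᵀ.

Sanity check: (A − (5)·I) v_1 = (0, 0, 0, 0, 0)ᵀ = 0. ✓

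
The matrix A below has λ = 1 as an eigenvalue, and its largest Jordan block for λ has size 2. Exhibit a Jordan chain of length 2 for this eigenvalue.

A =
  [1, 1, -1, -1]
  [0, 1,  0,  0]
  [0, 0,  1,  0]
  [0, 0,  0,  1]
A Jordan chain for λ = 1 of length 2:
v_1 = (1, 0, 0, 0)ᵀ
v_2 = (0, 1, 0, 0)ᵀ

Let N = A − (1)·I. We want v_2 with N^2 v_2 = 0 but N^1 v_2 ≠ 0; then v_{j-1} := N · v_j for j = 2, …, 2.

Pick v_2 = (0, 1, 0, 0)ᵀ.
Then v_1 = N · v_2 = (1, 0, 0, 0)ᵀ.

Sanity check: (A − (1)·I) v_1 = (0, 0, 0, 0)ᵀ = 0. ✓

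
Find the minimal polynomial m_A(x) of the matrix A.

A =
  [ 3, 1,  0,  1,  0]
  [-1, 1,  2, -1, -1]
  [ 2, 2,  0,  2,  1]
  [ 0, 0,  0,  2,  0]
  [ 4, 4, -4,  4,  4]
x^3 - 6*x^2 + 12*x - 8

The characteristic polynomial is χ_A(x) = (x - 2)^5, so the eigenvalues are known. The minimal polynomial is
  m_A(x) = Π_λ (x − λ)^{k_λ}
where k_λ is the size of the *largest* Jordan block for λ (equivalently, the smallest k with (A − λI)^k v = 0 for every generalised eigenvector v of λ).

  λ = 2: largest Jordan block has size 3, contributing (x − 2)^3

So m_A(x) = (x - 2)^3 = x^3 - 6*x^2 + 12*x - 8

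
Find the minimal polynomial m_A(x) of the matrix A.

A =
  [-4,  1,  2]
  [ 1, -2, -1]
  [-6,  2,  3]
x^3 + 3*x^2 + 3*x + 1

The characteristic polynomial is χ_A(x) = (x + 1)^3, so the eigenvalues are known. The minimal polynomial is
  m_A(x) = Π_λ (x − λ)^{k_λ}
where k_λ is the size of the *largest* Jordan block for λ (equivalently, the smallest k with (A − λI)^k v = 0 for every generalised eigenvector v of λ).

  λ = -1: largest Jordan block has size 3, contributing (x + 1)^3

So m_A(x) = (x + 1)^3 = x^3 + 3*x^2 + 3*x + 1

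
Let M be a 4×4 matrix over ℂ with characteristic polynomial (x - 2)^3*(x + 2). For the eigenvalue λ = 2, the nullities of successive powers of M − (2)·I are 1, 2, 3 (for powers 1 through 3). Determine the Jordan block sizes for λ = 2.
Block sizes for λ = 2: [3]

From the dimensions of kernels of powers, the number of Jordan blocks of size at least j is d_j − d_{j−1} where d_j = dim ker(N^j) (with d_0 = 0). Computing the differences gives [1, 1, 1].
The number of blocks of size exactly k is (#blocks of size ≥ k) − (#blocks of size ≥ k + 1), so the partition is: 1 block(s) of size 3.
In nonincreasing order the block sizes are [3].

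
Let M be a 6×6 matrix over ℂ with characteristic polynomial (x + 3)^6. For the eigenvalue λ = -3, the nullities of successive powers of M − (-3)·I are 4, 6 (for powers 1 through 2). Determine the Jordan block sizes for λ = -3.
Block sizes for λ = -3: [2, 2, 1, 1]

From the dimensions of kernels of powers, the number of Jordan blocks of size at least j is d_j − d_{j−1} where d_j = dim ker(N^j) (with d_0 = 0). Computing the differences gives [4, 2].
The number of blocks of size exactly k is (#blocks of size ≥ k) − (#blocks of size ≥ k + 1), so the partition is: 2 block(s) of size 1, 2 block(s) of size 2.
In nonincreasing order the block sizes are [2, 2, 1, 1].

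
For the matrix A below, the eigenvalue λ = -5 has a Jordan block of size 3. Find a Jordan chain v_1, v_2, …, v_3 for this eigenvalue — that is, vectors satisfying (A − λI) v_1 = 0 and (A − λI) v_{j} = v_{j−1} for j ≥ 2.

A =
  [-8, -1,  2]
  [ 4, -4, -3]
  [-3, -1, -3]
A Jordan chain for λ = -5 of length 3:
v_1 = (-1, 1, -1)ᵀ
v_2 = (-3, 4, -3)ᵀ
v_3 = (1, 0, 0)ᵀ

Let N = A − (-5)·I. We want v_3 with N^3 v_3 = 0 but N^2 v_3 ≠ 0; then v_{j-1} := N · v_j for j = 3, …, 2.

Pick v_3 = (1, 0, 0)ᵀ.
Then v_2 = N · v_3 = (-3, 4, -3)ᵀ.
Then v_1 = N · v_2 = (-1, 1, -1)ᵀ.

Sanity check: (A − (-5)·I) v_1 = (0, 0, 0)ᵀ = 0. ✓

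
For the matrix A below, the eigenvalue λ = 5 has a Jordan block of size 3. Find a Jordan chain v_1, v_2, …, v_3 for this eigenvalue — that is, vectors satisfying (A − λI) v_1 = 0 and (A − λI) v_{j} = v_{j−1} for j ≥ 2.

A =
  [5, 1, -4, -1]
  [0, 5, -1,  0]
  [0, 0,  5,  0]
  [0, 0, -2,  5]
A Jordan chain for λ = 5 of length 3:
v_1 = (1, 0, 0, 0)ᵀ
v_2 = (-4, -1, 0, -2)ᵀ
v_3 = (0, 0, 1, 0)ᵀ

Let N = A − (5)·I. We want v_3 with N^3 v_3 = 0 but N^2 v_3 ≠ 0; then v_{j-1} := N · v_j for j = 3, …, 2.

Pick v_3 = (0, 0, 1, 0)ᵀ.
Then v_2 = N · v_3 = (-4, -1, 0, -2)ᵀ.
Then v_1 = N · v_2 = (1, 0, 0, 0)ᵀ.

Sanity check: (A − (5)·I) v_1 = (0, 0, 0, 0)ᵀ = 0. ✓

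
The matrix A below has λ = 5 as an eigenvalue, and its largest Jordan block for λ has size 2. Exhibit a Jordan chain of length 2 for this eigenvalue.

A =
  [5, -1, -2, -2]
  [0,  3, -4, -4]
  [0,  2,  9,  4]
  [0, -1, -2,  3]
A Jordan chain for λ = 5 of length 2:
v_1 = (-1, -2, 2, -1)ᵀ
v_2 = (0, 1, 0, 0)ᵀ

Let N = A − (5)·I. We want v_2 with N^2 v_2 = 0 but N^1 v_2 ≠ 0; then v_{j-1} := N · v_j for j = 2, …, 2.

Pick v_2 = (0, 1, 0, 0)ᵀ.
Then v_1 = N · v_2 = (-1, -2, 2, -1)ᵀ.

Sanity check: (A − (5)·I) v_1 = (0, 0, 0, 0)ᵀ = 0. ✓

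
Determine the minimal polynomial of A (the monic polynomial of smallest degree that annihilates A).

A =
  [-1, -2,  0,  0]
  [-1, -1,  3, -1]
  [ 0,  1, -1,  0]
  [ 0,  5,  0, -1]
x^3 + 3*x^2 + 3*x + 1

The characteristic polynomial is χ_A(x) = (x + 1)^4, so the eigenvalues are known. The minimal polynomial is
  m_A(x) = Π_λ (x − λ)^{k_λ}
where k_λ is the size of the *largest* Jordan block for λ (equivalently, the smallest k with (A − λI)^k v = 0 for every generalised eigenvector v of λ).

  λ = -1: largest Jordan block has size 3, contributing (x + 1)^3

So m_A(x) = (x + 1)^3 = x^3 + 3*x^2 + 3*x + 1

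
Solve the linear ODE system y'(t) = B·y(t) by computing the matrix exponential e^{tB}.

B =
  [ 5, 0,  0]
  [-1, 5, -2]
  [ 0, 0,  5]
e^{tB} =
  [exp(5*t), 0, 0]
  [-t*exp(5*t), exp(5*t), -2*t*exp(5*t)]
  [0, 0, exp(5*t)]

Strategy: write B = P · J · P⁻¹ where J is a Jordan canonical form, so e^{tB} = P · e^{tJ} · P⁻¹, and e^{tJ} can be computed block-by-block.

B has Jordan form
J =
  [5, 1, 0]
  [0, 5, 0]
  [0, 0, 5]
(up to reordering of blocks).

Per-block formulas:
  For a 1×1 block at λ = 5: exp(t · [5]) = [e^(5t)].
  For a 2×2 Jordan block J_2(5): exp(t · J_2(5)) = e^(5t)·(I + t·N), where N is the 2×2 nilpotent shift.

After assembling e^{tJ} and conjugating by P, we get:

e^{tB} =
  [exp(5*t), 0, 0]
  [-t*exp(5*t), exp(5*t), -2*t*exp(5*t)]
  [0, 0, exp(5*t)]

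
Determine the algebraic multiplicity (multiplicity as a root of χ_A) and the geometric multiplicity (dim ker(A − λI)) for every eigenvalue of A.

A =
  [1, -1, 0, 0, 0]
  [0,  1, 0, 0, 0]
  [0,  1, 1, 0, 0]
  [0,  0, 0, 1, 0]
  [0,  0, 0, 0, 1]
λ = 1: alg = 5, geom = 4

Step 1 — factor the characteristic polynomial to read off the algebraic multiplicities:
  χ_A(x) = (x - 1)^5

Step 2 — compute geometric multiplicities via the rank-nullity identity g(λ) = n − rank(A − λI):
  rank(A − (1)·I) = 1, so dim ker(A − (1)·I) = n − 1 = 4

Summary:
  λ = 1: algebraic multiplicity = 5, geometric multiplicity = 4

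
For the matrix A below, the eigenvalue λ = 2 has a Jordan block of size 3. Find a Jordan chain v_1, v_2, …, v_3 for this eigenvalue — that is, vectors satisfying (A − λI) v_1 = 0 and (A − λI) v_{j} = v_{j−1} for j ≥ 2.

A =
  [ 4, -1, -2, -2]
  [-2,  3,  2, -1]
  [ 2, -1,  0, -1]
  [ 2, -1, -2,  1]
A Jordan chain for λ = 2 of length 3:
v_1 = (-2, -4, 0, 0)ᵀ
v_2 = (2, -2, 2, 2)ᵀ
v_3 = (1, 0, 0, 0)ᵀ

Let N = A − (2)·I. We want v_3 with N^3 v_3 = 0 but N^2 v_3 ≠ 0; then v_{j-1} := N · v_j for j = 3, …, 2.

Pick v_3 = (1, 0, 0, 0)ᵀ.
Then v_2 = N · v_3 = (2, -2, 2, 2)ᵀ.
Then v_1 = N · v_2 = (-2, -4, 0, 0)ᵀ.

Sanity check: (A − (2)·I) v_1 = (0, 0, 0, 0)ᵀ = 0. ✓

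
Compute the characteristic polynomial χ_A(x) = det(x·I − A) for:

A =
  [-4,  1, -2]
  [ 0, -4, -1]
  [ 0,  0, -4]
x^3 + 12*x^2 + 48*x + 64

Expanding det(x·I − A) (e.g. by cofactor expansion or by noting that A is similar to its Jordan form J, which has the same characteristic polynomial as A) gives
  χ_A(x) = x^3 + 12*x^2 + 48*x + 64
which factors as (x + 4)^3. The eigenvalues (with algebraic multiplicities) are λ = -4 with multiplicity 3.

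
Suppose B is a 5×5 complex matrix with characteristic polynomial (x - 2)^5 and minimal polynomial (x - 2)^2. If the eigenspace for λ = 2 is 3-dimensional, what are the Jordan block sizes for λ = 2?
Block sizes for λ = 2: [2, 2, 1]

Step 1 — from the characteristic polynomial, algebraic multiplicity of λ = 2 is 5. From dim ker(B − (2)·I) = 3, there are exactly 3 Jordan blocks for λ = 2.
Step 2 — from the minimal polynomial, the factor (x − 2)^2 tells us the largest block for λ = 2 has size 2.
Step 3 — with total size 5, 3 blocks, and largest block 2, the block sizes (in nonincreasing order) are [2, 2, 1].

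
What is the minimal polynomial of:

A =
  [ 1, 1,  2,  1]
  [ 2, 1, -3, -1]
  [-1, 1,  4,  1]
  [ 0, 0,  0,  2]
x^3 - 6*x^2 + 12*x - 8

The characteristic polynomial is χ_A(x) = (x - 2)^4, so the eigenvalues are known. The minimal polynomial is
  m_A(x) = Π_λ (x − λ)^{k_λ}
where k_λ is the size of the *largest* Jordan block for λ (equivalently, the smallest k with (A − λI)^k v = 0 for every generalised eigenvector v of λ).

  λ = 2: largest Jordan block has size 3, contributing (x − 2)^3

So m_A(x) = (x - 2)^3 = x^3 - 6*x^2 + 12*x - 8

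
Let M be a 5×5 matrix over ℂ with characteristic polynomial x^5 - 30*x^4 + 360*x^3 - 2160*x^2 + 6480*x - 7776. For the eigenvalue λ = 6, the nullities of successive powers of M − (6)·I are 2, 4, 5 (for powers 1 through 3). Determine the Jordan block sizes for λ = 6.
Block sizes for λ = 6: [3, 2]

From the dimensions of kernels of powers, the number of Jordan blocks of size at least j is d_j − d_{j−1} where d_j = dim ker(N^j) (with d_0 = 0). Computing the differences gives [2, 2, 1].
The number of blocks of size exactly k is (#blocks of size ≥ k) − (#blocks of size ≥ k + 1), so the partition is: 1 block(s) of size 2, 1 block(s) of size 3.
In nonincreasing order the block sizes are [3, 2].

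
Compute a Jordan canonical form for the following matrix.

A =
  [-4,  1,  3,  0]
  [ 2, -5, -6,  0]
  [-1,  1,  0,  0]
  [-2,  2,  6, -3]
J_2(-3) ⊕ J_1(-3) ⊕ J_1(-3)

The characteristic polynomial is
  det(x·I − A) = x^4 + 12*x^3 + 54*x^2 + 108*x + 81 = (x + 3)^4

Eigenvalues and multiplicities (the geometric multiplicity of λ is n − rank(A − λI), which equals the number of Jordan blocks for λ):
  λ = -3: algebraic multiplicity = 4, geometric multiplicity = 3

Determining the block sizes for each eigenvalue:
  λ = -3: 3 blocks summing to 4 forces exactly one block of size 2 and the rest size 1 → block sizes [2, 1, 1]

Assembling the blocks gives a Jordan form
J =
  [-3,  1,  0,  0]
  [ 0, -3,  0,  0]
  [ 0,  0, -3,  0]
  [ 0,  0,  0, -3]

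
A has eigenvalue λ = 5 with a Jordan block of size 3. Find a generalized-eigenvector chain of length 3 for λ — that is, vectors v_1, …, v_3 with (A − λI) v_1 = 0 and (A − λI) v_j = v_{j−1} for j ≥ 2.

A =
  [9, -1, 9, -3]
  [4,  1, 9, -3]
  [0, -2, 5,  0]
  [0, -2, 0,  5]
A Jordan chain for λ = 5 of length 3:
v_1 = (12, 0, -8, -8)ᵀ
v_2 = (4, 4, 0, 0)ᵀ
v_3 = (1, 0, 0, 0)ᵀ

Let N = A − (5)·I. We want v_3 with N^3 v_3 = 0 but N^2 v_3 ≠ 0; then v_{j-1} := N · v_j for j = 3, …, 2.

Pick v_3 = (1, 0, 0, 0)ᵀ.
Then v_2 = N · v_3 = (4, 4, 0, 0)ᵀ.
Then v_1 = N · v_2 = (12, 0, -8, -8)ᵀ.

Sanity check: (A − (5)·I) v_1 = (0, 0, 0, 0)ᵀ = 0. ✓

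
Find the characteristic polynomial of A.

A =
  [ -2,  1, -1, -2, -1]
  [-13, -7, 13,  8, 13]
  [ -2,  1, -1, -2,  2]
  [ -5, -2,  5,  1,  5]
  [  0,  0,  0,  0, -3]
x^5 + 12*x^4 + 54*x^3 + 108*x^2 + 81*x

Expanding det(x·I − A) (e.g. by cofactor expansion or by noting that A is similar to its Jordan form J, which has the same characteristic polynomial as A) gives
  χ_A(x) = x^5 + 12*x^4 + 54*x^3 + 108*x^2 + 81*x
which factors as x*(x + 3)^4. The eigenvalues (with algebraic multiplicities) are λ = -3 with multiplicity 4, λ = 0 with multiplicity 1.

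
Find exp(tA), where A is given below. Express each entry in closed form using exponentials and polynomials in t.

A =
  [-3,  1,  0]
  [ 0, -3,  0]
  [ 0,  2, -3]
e^{tA} =
  [exp(-3*t), t*exp(-3*t), 0]
  [0, exp(-3*t), 0]
  [0, 2*t*exp(-3*t), exp(-3*t)]

Strategy: write A = P · J · P⁻¹ where J is a Jordan canonical form, so e^{tA} = P · e^{tJ} · P⁻¹, and e^{tJ} can be computed block-by-block.

A has Jordan form
J =
  [-3,  1,  0]
  [ 0, -3,  0]
  [ 0,  0, -3]
(up to reordering of blocks).

Per-block formulas:
  For a 1×1 block at λ = -3: exp(t · [-3]) = [e^(-3t)].
  For a 2×2 Jordan block J_2(-3): exp(t · J_2(-3)) = e^(-3t)·(I + t·N), where N is the 2×2 nilpotent shift.

After assembling e^{tJ} and conjugating by P, we get:

e^{tA} =
  [exp(-3*t), t*exp(-3*t), 0]
  [0, exp(-3*t), 0]
  [0, 2*t*exp(-3*t), exp(-3*t)]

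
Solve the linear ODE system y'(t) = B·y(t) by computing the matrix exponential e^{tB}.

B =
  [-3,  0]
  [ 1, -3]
e^{tB} =
  [exp(-3*t), 0]
  [t*exp(-3*t), exp(-3*t)]

Strategy: write B = P · J · P⁻¹ where J is a Jordan canonical form, so e^{tB} = P · e^{tJ} · P⁻¹, and e^{tJ} can be computed block-by-block.

B has Jordan form
J =
  [-3,  1]
  [ 0, -3]
(up to reordering of blocks).

Per-block formulas:
  For a 2×2 Jordan block J_2(-3): exp(t · J_2(-3)) = e^(-3t)·(I + t·N), where N is the 2×2 nilpotent shift.

After assembling e^{tJ} and conjugating by P, we get:

e^{tB} =
  [exp(-3*t), 0]
  [t*exp(-3*t), exp(-3*t)]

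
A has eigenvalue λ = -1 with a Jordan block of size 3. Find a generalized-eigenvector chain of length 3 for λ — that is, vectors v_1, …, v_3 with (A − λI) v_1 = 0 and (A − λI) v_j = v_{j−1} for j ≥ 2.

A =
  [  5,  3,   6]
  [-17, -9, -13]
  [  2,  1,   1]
A Jordan chain for λ = -1 of length 3:
v_1 = (-3, 8, -1)ᵀ
v_2 = (6, -17, 2)ᵀ
v_3 = (1, 0, 0)ᵀ

Let N = A − (-1)·I. We want v_3 with N^3 v_3 = 0 but N^2 v_3 ≠ 0; then v_{j-1} := N · v_j for j = 3, …, 2.

Pick v_3 = (1, 0, 0)ᵀ.
Then v_2 = N · v_3 = (6, -17, 2)ᵀ.
Then v_1 = N · v_2 = (-3, 8, -1)ᵀ.

Sanity check: (A − (-1)·I) v_1 = (0, 0, 0)ᵀ = 0. ✓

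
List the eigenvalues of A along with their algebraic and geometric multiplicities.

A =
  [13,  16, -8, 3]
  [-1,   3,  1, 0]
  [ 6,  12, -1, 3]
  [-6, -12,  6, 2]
λ = 2: alg = 1, geom = 1; λ = 5: alg = 3, geom = 2

Step 1 — factor the characteristic polynomial to read off the algebraic multiplicities:
  χ_A(x) = (x - 5)^3*(x - 2)

Step 2 — compute geometric multiplicities via the rank-nullity identity g(λ) = n − rank(A − λI):
  rank(A − (2)·I) = 3, so dim ker(A − (2)·I) = n − 3 = 1
  rank(A − (5)·I) = 2, so dim ker(A − (5)·I) = n − 2 = 2

Summary:
  λ = 2: algebraic multiplicity = 1, geometric multiplicity = 1
  λ = 5: algebraic multiplicity = 3, geometric multiplicity = 2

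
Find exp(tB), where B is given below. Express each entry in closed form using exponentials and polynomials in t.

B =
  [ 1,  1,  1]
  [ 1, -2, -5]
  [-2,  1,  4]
e^{tB} =
  [t + 1, t, t]
  [-2*t + exp(3*t) - 1, 1 - 2*t, -2*t - exp(3*t) + 1]
  [t - exp(3*t) + 1, t, t + exp(3*t)]

Strategy: write B = P · J · P⁻¹ where J is a Jordan canonical form, so e^{tB} = P · e^{tJ} · P⁻¹, and e^{tJ} can be computed block-by-block.

B has Jordan form
J =
  [0, 1, 0]
  [0, 0, 0]
  [0, 0, 3]
(up to reordering of blocks).

Per-block formulas:
  For a 1×1 block at λ = 3: exp(t · [3]) = [e^(3t)].
  For a 2×2 Jordan block J_2(0): exp(t · J_2(0)) = e^(0t)·(I + t·N), where N is the 2×2 nilpotent shift.

After assembling e^{tJ} and conjugating by P, we get:

e^{tB} =
  [t + 1, t, t]
  [-2*t + exp(3*t) - 1, 1 - 2*t, -2*t - exp(3*t) + 1]
  [t - exp(3*t) + 1, t, t + exp(3*t)]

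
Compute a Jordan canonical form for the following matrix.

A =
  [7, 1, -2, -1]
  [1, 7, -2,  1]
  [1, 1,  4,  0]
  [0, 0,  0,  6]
J_2(6) ⊕ J_2(6)

The characteristic polynomial is
  det(x·I − A) = x^4 - 24*x^3 + 216*x^2 - 864*x + 1296 = (x - 6)^4

Eigenvalues and multiplicities (the geometric multiplicity of λ is n − rank(A − λI), which equals the number of Jordan blocks for λ):
  λ = 6: algebraic multiplicity = 4, geometric multiplicity = 2

Determining the block sizes for each eigenvalue:
  λ = 6: with am = 4 and gm = 2, the partition is not yet determined (e.g. several partitions of 4 into 2 parts exist). Let N = A − (6)·I. Computing rank(N^1) = 2, rank(N^2) = 0; the number of blocks of size ≥ j is rank(N^{j−1}) − rank(N^j), giving [2, 2]. So we have 2 block(s) of size 2 → block sizes [2, 2]

Assembling the blocks gives a Jordan form
J =
  [6, 1, 0, 0]
  [0, 6, 0, 0]
  [0, 0, 6, 1]
  [0, 0, 0, 6]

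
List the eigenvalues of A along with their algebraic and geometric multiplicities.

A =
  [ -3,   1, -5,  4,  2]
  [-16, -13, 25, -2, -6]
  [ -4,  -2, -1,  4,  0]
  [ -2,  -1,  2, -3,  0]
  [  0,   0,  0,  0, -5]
λ = -5: alg = 5, geom = 3

Step 1 — factor the characteristic polynomial to read off the algebraic multiplicities:
  χ_A(x) = (x + 5)^5

Step 2 — compute geometric multiplicities via the rank-nullity identity g(λ) = n − rank(A − λI):
  rank(A − (-5)·I) = 2, so dim ker(A − (-5)·I) = n − 2 = 3

Summary:
  λ = -5: algebraic multiplicity = 5, geometric multiplicity = 3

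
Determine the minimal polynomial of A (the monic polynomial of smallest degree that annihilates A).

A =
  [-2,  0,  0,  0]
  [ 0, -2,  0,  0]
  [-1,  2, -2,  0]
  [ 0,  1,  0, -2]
x^2 + 4*x + 4

The characteristic polynomial is χ_A(x) = (x + 2)^4, so the eigenvalues are known. The minimal polynomial is
  m_A(x) = Π_λ (x − λ)^{k_λ}
where k_λ is the size of the *largest* Jordan block for λ (equivalently, the smallest k with (A − λI)^k v = 0 for every generalised eigenvector v of λ).

  λ = -2: largest Jordan block has size 2, contributing (x + 2)^2

So m_A(x) = (x + 2)^2 = x^2 + 4*x + 4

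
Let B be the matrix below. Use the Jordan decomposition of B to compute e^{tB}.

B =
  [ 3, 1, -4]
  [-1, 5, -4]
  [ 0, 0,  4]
e^{tB} =
  [-t*exp(4*t) + exp(4*t), t*exp(4*t), -4*t*exp(4*t)]
  [-t*exp(4*t), t*exp(4*t) + exp(4*t), -4*t*exp(4*t)]
  [0, 0, exp(4*t)]

Strategy: write B = P · J · P⁻¹ where J is a Jordan canonical form, so e^{tB} = P · e^{tJ} · P⁻¹, and e^{tJ} can be computed block-by-block.

B has Jordan form
J =
  [4, 1, 0]
  [0, 4, 0]
  [0, 0, 4]
(up to reordering of blocks).

Per-block formulas:
  For a 2×2 Jordan block J_2(4): exp(t · J_2(4)) = e^(4t)·(I + t·N), where N is the 2×2 nilpotent shift.
  For a 1×1 block at λ = 4: exp(t · [4]) = [e^(4t)].

After assembling e^{tJ} and conjugating by P, we get:

e^{tB} =
  [-t*exp(4*t) + exp(4*t), t*exp(4*t), -4*t*exp(4*t)]
  [-t*exp(4*t), t*exp(4*t) + exp(4*t), -4*t*exp(4*t)]
  [0, 0, exp(4*t)]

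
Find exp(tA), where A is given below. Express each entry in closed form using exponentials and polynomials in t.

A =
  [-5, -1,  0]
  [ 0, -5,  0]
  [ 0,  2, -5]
e^{tA} =
  [exp(-5*t), -t*exp(-5*t), 0]
  [0, exp(-5*t), 0]
  [0, 2*t*exp(-5*t), exp(-5*t)]

Strategy: write A = P · J · P⁻¹ where J is a Jordan canonical form, so e^{tA} = P · e^{tJ} · P⁻¹, and e^{tJ} can be computed block-by-block.

A has Jordan form
J =
  [-5,  1,  0]
  [ 0, -5,  0]
  [ 0,  0, -5]
(up to reordering of blocks).

Per-block formulas:
  For a 1×1 block at λ = -5: exp(t · [-5]) = [e^(-5t)].
  For a 2×2 Jordan block J_2(-5): exp(t · J_2(-5)) = e^(-5t)·(I + t·N), where N is the 2×2 nilpotent shift.

After assembling e^{tJ} and conjugating by P, we get:

e^{tA} =
  [exp(-5*t), -t*exp(-5*t), 0]
  [0, exp(-5*t), 0]
  [0, 2*t*exp(-5*t), exp(-5*t)]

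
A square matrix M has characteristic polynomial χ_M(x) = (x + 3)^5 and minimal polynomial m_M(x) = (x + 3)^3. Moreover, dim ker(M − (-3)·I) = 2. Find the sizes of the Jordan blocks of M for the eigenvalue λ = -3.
Block sizes for λ = -3: [3, 2]

Step 1 — from the characteristic polynomial, algebraic multiplicity of λ = -3 is 5. From dim ker(M − (-3)·I) = 2, there are exactly 2 Jordan blocks for λ = -3.
Step 2 — from the minimal polynomial, the factor (x + 3)^3 tells us the largest block for λ = -3 has size 3.
Step 3 — with total size 5, 2 blocks, and largest block 3, the block sizes (in nonincreasing order) are [3, 2].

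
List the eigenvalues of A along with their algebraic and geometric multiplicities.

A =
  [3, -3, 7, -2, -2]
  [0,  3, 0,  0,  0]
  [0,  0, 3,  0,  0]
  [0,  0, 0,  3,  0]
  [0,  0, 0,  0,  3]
λ = 3: alg = 5, geom = 4

Step 1 — factor the characteristic polynomial to read off the algebraic multiplicities:
  χ_A(x) = (x - 3)^5

Step 2 — compute geometric multiplicities via the rank-nullity identity g(λ) = n − rank(A − λI):
  rank(A − (3)·I) = 1, so dim ker(A − (3)·I) = n − 1 = 4

Summary:
  λ = 3: algebraic multiplicity = 5, geometric multiplicity = 4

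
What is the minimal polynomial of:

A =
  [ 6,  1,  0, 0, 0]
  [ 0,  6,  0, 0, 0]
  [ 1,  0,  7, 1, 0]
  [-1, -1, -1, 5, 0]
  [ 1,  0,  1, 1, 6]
x^2 - 12*x + 36

The characteristic polynomial is χ_A(x) = (x - 6)^5, so the eigenvalues are known. The minimal polynomial is
  m_A(x) = Π_λ (x − λ)^{k_λ}
where k_λ is the size of the *largest* Jordan block for λ (equivalently, the smallest k with (A − λI)^k v = 0 for every generalised eigenvector v of λ).

  λ = 6: largest Jordan block has size 2, contributing (x − 6)^2

So m_A(x) = (x - 6)^2 = x^2 - 12*x + 36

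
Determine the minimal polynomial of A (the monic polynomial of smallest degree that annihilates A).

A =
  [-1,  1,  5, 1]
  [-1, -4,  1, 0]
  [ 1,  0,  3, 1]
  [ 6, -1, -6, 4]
x^4 - 2*x^3 - 23*x^2 + 24*x + 144

The characteristic polynomial is χ_A(x) = (x - 4)^2*(x + 3)^2, so the eigenvalues are known. The minimal polynomial is
  m_A(x) = Π_λ (x − λ)^{k_λ}
where k_λ is the size of the *largest* Jordan block for λ (equivalently, the smallest k with (A − λI)^k v = 0 for every generalised eigenvector v of λ).

  λ = -3: largest Jordan block has size 2, contributing (x + 3)^2
  λ = 4: largest Jordan block has size 2, contributing (x − 4)^2

So m_A(x) = (x - 4)^2*(x + 3)^2 = x^4 - 2*x^3 - 23*x^2 + 24*x + 144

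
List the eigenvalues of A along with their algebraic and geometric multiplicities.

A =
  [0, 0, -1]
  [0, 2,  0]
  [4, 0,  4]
λ = 2: alg = 3, geom = 2

Step 1 — factor the characteristic polynomial to read off the algebraic multiplicities:
  χ_A(x) = (x - 2)^3

Step 2 — compute geometric multiplicities via the rank-nullity identity g(λ) = n − rank(A − λI):
  rank(A − (2)·I) = 1, so dim ker(A − (2)·I) = n − 1 = 2

Summary:
  λ = 2: algebraic multiplicity = 3, geometric multiplicity = 2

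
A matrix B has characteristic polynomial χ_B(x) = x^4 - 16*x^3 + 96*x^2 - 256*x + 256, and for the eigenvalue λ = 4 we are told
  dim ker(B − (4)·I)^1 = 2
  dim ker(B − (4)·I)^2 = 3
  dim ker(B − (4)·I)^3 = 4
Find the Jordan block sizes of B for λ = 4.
Block sizes for λ = 4: [3, 1]

From the dimensions of kernels of powers, the number of Jordan blocks of size at least j is d_j − d_{j−1} where d_j = dim ker(N^j) (with d_0 = 0). Computing the differences gives [2, 1, 1].
The number of blocks of size exactly k is (#blocks of size ≥ k) − (#blocks of size ≥ k + 1), so the partition is: 1 block(s) of size 1, 1 block(s) of size 3.
In nonincreasing order the block sizes are [3, 1].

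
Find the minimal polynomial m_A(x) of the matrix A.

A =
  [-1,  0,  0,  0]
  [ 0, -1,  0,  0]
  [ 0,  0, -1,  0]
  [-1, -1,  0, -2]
x^2 + 3*x + 2

The characteristic polynomial is χ_A(x) = (x + 1)^3*(x + 2), so the eigenvalues are known. The minimal polynomial is
  m_A(x) = Π_λ (x − λ)^{k_λ}
where k_λ is the size of the *largest* Jordan block for λ (equivalently, the smallest k with (A − λI)^k v = 0 for every generalised eigenvector v of λ).

  λ = -2: largest Jordan block has size 1, contributing (x + 2)
  λ = -1: largest Jordan block has size 1, contributing (x + 1)

So m_A(x) = (x + 1)*(x + 2) = x^2 + 3*x + 2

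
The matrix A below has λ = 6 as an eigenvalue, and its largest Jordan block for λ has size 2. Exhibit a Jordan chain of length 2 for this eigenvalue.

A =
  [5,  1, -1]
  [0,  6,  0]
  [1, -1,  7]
A Jordan chain for λ = 6 of length 2:
v_1 = (-1, 0, 1)ᵀ
v_2 = (1, 0, 0)ᵀ

Let N = A − (6)·I. We want v_2 with N^2 v_2 = 0 but N^1 v_2 ≠ 0; then v_{j-1} := N · v_j for j = 2, …, 2.

Pick v_2 = (1, 0, 0)ᵀ.
Then v_1 = N · v_2 = (-1, 0, 1)ᵀ.

Sanity check: (A − (6)·I) v_1 = (0, 0, 0)ᵀ = 0. ✓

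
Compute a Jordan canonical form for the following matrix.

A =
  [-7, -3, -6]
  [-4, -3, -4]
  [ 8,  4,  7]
J_2(-1) ⊕ J_1(-1)

The characteristic polynomial is
  det(x·I − A) = x^3 + 3*x^2 + 3*x + 1 = (x + 1)^3

Eigenvalues and multiplicities (the geometric multiplicity of λ is n − rank(A − λI), which equals the number of Jordan blocks for λ):
  λ = -1: algebraic multiplicity = 3, geometric multiplicity = 2

Determining the block sizes for each eigenvalue:
  λ = -1: 2 blocks summing to 3 forces exactly one block of size 2 and the rest size 1 → block sizes [2, 1]

Assembling the blocks gives a Jordan form
J =
  [-1,  1,  0]
  [ 0, -1,  0]
  [ 0,  0, -1]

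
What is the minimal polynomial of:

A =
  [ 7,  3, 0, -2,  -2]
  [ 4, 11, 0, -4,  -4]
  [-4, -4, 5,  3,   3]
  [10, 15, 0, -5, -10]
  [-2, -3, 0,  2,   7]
x^2 - 10*x + 25

The characteristic polynomial is χ_A(x) = (x - 5)^5, so the eigenvalues are known. The minimal polynomial is
  m_A(x) = Π_λ (x − λ)^{k_λ}
where k_λ is the size of the *largest* Jordan block for λ (equivalently, the smallest k with (A − λI)^k v = 0 for every generalised eigenvector v of λ).

  λ = 5: largest Jordan block has size 2, contributing (x − 5)^2

So m_A(x) = (x - 5)^2 = x^2 - 10*x + 25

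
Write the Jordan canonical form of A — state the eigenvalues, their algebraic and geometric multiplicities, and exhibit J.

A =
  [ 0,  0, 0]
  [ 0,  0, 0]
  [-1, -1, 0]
J_2(0) ⊕ J_1(0)

The characteristic polynomial is
  det(x·I − A) = x^3

Eigenvalues and multiplicities (the geometric multiplicity of λ is n − rank(A − λI), which equals the number of Jordan blocks for λ):
  λ = 0: algebraic multiplicity = 3, geometric multiplicity = 2

Determining the block sizes for each eigenvalue:
  λ = 0: 2 blocks summing to 3 forces exactly one block of size 2 and the rest size 1 → block sizes [2, 1]

Assembling the blocks gives a Jordan form
J =
  [0, 1, 0]
  [0, 0, 0]
  [0, 0, 0]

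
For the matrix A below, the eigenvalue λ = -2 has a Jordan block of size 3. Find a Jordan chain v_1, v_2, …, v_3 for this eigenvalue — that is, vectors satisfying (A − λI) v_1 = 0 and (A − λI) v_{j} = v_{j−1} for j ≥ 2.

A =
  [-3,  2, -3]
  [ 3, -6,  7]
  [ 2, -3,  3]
A Jordan chain for λ = -2 of length 3:
v_1 = (1, -1, -1)ᵀ
v_2 = (-1, 3, 2)ᵀ
v_3 = (1, 0, 0)ᵀ

Let N = A − (-2)·I. We want v_3 with N^3 v_3 = 0 but N^2 v_3 ≠ 0; then v_{j-1} := N · v_j for j = 3, …, 2.

Pick v_3 = (1, 0, 0)ᵀ.
Then v_2 = N · v_3 = (-1, 3, 2)ᵀ.
Then v_1 = N · v_2 = (1, -1, -1)ᵀ.

Sanity check: (A − (-2)·I) v_1 = (0, 0, 0)ᵀ = 0. ✓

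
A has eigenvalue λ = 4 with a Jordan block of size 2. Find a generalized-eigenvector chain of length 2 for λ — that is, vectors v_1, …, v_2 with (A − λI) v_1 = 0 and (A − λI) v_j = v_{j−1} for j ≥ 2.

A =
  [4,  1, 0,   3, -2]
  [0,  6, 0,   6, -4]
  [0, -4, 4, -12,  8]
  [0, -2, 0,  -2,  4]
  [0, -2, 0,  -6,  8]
A Jordan chain for λ = 4 of length 2:
v_1 = (1, 2, -4, -2, -2)ᵀ
v_2 = (0, 1, 0, 0, 0)ᵀ

Let N = A − (4)·I. We want v_2 with N^2 v_2 = 0 but N^1 v_2 ≠ 0; then v_{j-1} := N · v_j for j = 2, …, 2.

Pick v_2 = (0, 1, 0, 0, 0)ᵀ.
Then v_1 = N · v_2 = (1, 2, -4, -2, -2)ᵀ.

Sanity check: (A − (4)·I) v_1 = (0, 0, 0, 0, 0)ᵀ = 0. ✓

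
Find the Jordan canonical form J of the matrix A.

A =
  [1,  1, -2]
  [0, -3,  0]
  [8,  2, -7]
J_2(-3) ⊕ J_1(-3)

The characteristic polynomial is
  det(x·I − A) = x^3 + 9*x^2 + 27*x + 27 = (x + 3)^3

Eigenvalues and multiplicities (the geometric multiplicity of λ is n − rank(A − λI), which equals the number of Jordan blocks for λ):
  λ = -3: algebraic multiplicity = 3, geometric multiplicity = 2

Determining the block sizes for each eigenvalue:
  λ = -3: 2 blocks summing to 3 forces exactly one block of size 2 and the rest size 1 → block sizes [2, 1]

Assembling the blocks gives a Jordan form
J =
  [-3,  1,  0]
  [ 0, -3,  0]
  [ 0,  0, -3]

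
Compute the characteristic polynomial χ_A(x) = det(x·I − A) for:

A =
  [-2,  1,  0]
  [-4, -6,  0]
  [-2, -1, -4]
x^3 + 12*x^2 + 48*x + 64

Expanding det(x·I − A) (e.g. by cofactor expansion or by noting that A is similar to its Jordan form J, which has the same characteristic polynomial as A) gives
  χ_A(x) = x^3 + 12*x^2 + 48*x + 64
which factors as (x + 4)^3. The eigenvalues (with algebraic multiplicities) are λ = -4 with multiplicity 3.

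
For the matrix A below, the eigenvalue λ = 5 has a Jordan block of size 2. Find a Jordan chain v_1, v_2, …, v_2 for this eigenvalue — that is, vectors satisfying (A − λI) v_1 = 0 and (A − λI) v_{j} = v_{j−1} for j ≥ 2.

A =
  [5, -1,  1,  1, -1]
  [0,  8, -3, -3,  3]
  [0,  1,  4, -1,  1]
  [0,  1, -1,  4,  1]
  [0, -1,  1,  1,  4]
A Jordan chain for λ = 5 of length 2:
v_1 = (-1, 3, 1, 1, -1)ᵀ
v_2 = (0, 1, 0, 0, 0)ᵀ

Let N = A − (5)·I. We want v_2 with N^2 v_2 = 0 but N^1 v_2 ≠ 0; then v_{j-1} := N · v_j for j = 2, …, 2.

Pick v_2 = (0, 1, 0, 0, 0)ᵀ.
Then v_1 = N · v_2 = (-1, 3, 1, 1, -1)ᵀ.

Sanity check: (A − (5)·I) v_1 = (0, 0, 0, 0, 0)ᵀ = 0. ✓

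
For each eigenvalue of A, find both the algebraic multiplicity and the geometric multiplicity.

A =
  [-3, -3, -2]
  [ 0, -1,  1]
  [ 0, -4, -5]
λ = -3: alg = 3, geom = 1

Step 1 — factor the characteristic polynomial to read off the algebraic multiplicities:
  χ_A(x) = (x + 3)^3

Step 2 — compute geometric multiplicities via the rank-nullity identity g(λ) = n − rank(A − λI):
  rank(A − (-3)·I) = 2, so dim ker(A − (-3)·I) = n − 2 = 1

Summary:
  λ = -3: algebraic multiplicity = 3, geometric multiplicity = 1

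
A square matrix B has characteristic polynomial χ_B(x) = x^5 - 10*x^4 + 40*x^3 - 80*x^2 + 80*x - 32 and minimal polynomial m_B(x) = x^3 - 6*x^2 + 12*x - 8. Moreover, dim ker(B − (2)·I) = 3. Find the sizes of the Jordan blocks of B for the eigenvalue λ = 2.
Block sizes for λ = 2: [3, 1, 1]

Step 1 — from the characteristic polynomial, algebraic multiplicity of λ = 2 is 5. From dim ker(B − (2)·I) = 3, there are exactly 3 Jordan blocks for λ = 2.
Step 2 — from the minimal polynomial, the factor (x − 2)^3 tells us the largest block for λ = 2 has size 3.
Step 3 — with total size 5, 3 blocks, and largest block 3, the block sizes (in nonincreasing order) are [3, 1, 1].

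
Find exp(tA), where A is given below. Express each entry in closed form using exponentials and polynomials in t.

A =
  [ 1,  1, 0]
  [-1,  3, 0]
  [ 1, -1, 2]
e^{tA} =
  [-t*exp(2*t) + exp(2*t), t*exp(2*t), 0]
  [-t*exp(2*t), t*exp(2*t) + exp(2*t), 0]
  [t*exp(2*t), -t*exp(2*t), exp(2*t)]

Strategy: write A = P · J · P⁻¹ where J is a Jordan canonical form, so e^{tA} = P · e^{tJ} · P⁻¹, and e^{tJ} can be computed block-by-block.

A has Jordan form
J =
  [2, 1, 0]
  [0, 2, 0]
  [0, 0, 2]
(up to reordering of blocks).

Per-block formulas:
  For a 2×2 Jordan block J_2(2): exp(t · J_2(2)) = e^(2t)·(I + t·N), where N is the 2×2 nilpotent shift.
  For a 1×1 block at λ = 2: exp(t · [2]) = [e^(2t)].

After assembling e^{tJ} and conjugating by P, we get:

e^{tA} =
  [-t*exp(2*t) + exp(2*t), t*exp(2*t), 0]
  [-t*exp(2*t), t*exp(2*t) + exp(2*t), 0]
  [t*exp(2*t), -t*exp(2*t), exp(2*t)]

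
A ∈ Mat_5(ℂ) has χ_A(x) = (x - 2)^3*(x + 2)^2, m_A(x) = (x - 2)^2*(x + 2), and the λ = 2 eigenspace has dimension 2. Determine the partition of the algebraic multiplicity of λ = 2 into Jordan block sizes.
Block sizes for λ = 2: [2, 1]

Step 1 — from the characteristic polynomial, algebraic multiplicity of λ = 2 is 3. From dim ker(A − (2)·I) = 2, there are exactly 2 Jordan blocks for λ = 2.
Step 2 — from the minimal polynomial, the factor (x − 2)^2 tells us the largest block for λ = 2 has size 2.
Step 3 — with total size 3, 2 blocks, and largest block 2, the block sizes (in nonincreasing order) are [2, 1].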